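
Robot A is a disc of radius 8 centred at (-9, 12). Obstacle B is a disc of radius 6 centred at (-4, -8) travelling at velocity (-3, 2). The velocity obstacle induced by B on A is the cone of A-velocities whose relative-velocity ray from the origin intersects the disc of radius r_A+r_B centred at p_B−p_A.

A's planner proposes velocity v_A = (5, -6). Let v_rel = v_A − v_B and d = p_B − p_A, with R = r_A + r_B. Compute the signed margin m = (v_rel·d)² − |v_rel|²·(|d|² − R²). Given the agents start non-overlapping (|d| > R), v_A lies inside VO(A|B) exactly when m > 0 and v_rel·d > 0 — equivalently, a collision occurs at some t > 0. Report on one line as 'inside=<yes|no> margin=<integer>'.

d = (5, -20),  |d|² = 425;  R = 8+6 = 14,  c = 425−14² = 229
v_rel = (8, -8),  |v_rel|² = 128;  v_rel·d = (8)·(5) + (-8)·(-20) = 200
128·t² − 400·t + 229 = 0  ⇒  m = 200² − 128·229 = 10688
m = 10688 > 0,  v_rel·d = 200 > 0  ⇒  inside

inside=yes margin=10688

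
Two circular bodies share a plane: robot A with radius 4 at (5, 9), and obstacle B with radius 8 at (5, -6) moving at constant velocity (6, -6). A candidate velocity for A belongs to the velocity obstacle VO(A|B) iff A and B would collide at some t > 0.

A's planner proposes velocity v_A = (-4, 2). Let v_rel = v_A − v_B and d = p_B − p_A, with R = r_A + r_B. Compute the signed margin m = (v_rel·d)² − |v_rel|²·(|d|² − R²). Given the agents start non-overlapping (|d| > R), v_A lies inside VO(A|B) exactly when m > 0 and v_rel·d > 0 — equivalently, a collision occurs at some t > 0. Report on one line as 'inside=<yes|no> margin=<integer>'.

d = (0, -15),  |d|² = 225;  R = 4+8 = 12,  c = 225−12² = 81
v_rel = (-10, 8),  |v_rel|² = 164;  v_rel·d = (-10)·(0) + (8)·(-15) = -120
164·t² + 240·t + 81 = 0  ⇒  m = (-120)² − 164·81 = 1116
m = 1116 > 0,  v_rel·d = -120 < 0  ⇒  outside

inside=no margin=1116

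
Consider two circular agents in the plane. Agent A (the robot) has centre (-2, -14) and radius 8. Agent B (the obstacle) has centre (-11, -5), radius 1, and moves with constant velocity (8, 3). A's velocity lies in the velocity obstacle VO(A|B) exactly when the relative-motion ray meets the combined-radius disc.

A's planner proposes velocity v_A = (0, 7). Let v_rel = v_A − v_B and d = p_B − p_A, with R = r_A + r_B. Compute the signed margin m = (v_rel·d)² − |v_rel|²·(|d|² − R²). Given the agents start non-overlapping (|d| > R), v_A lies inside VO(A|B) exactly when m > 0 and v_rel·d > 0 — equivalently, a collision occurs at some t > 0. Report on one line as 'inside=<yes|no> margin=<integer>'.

d = (-9, 9),  |d|² = 162;  R = 8+1 = 9,  c = 162−9² = 81
v_rel = (-8, 4),  |v_rel|² = 80;  v_rel·d = (-8)·(-9) + (4)·(9) = 108
80·t² − 216·t + 81 = 0  ⇒  m = 108² − 80·81 = 5184
m = 5184 > 0,  v_rel·d = 108 > 0  ⇒  inside

inside=yes margin=5184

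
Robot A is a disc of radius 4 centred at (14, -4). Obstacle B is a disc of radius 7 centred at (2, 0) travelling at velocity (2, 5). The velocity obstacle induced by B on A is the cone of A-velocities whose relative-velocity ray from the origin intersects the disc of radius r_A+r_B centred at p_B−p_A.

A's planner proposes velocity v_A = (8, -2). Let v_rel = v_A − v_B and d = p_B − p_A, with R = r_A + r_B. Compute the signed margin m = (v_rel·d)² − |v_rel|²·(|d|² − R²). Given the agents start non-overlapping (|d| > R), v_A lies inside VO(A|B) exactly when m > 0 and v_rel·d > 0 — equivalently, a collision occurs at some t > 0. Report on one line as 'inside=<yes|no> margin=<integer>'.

d = (-12, 4),  |d|² = 160;  R = 4+7 = 11,  c = 160−11² = 39
v_rel = (6, -7),  |v_rel|² = 85;  v_rel·d = (6)·(-12) + (-7)·(4) = -100
85·t² + 200·t + 39 = 0  ⇒  m = (-100)² − 85·39 = 6685
m = 6685 > 0,  v_rel·d = -100 < 0  ⇒  outside

inside=no margin=6685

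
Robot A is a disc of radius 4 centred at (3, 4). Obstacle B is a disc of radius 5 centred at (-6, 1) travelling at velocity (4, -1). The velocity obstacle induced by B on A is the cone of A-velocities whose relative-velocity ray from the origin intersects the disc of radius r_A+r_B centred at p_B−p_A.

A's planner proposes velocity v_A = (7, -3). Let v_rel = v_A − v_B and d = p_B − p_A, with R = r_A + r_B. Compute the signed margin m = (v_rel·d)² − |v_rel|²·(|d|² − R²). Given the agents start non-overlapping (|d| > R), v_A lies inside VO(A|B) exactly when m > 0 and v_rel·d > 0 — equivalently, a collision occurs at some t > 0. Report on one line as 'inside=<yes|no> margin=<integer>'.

d = (-9, -3),  |d|² = 90;  R = 4+5 = 9,  c = 90−9² = 9
v_rel = (3, -2),  |v_rel|² = 13;  v_rel·d = (3)·(-9) + (-2)·(-3) = -21
13·t² + 42·t + 9 = 0  ⇒  m = (-21)² − 13·9 = 324
m = 324 > 0,  v_rel·d = -21 < 0  ⇒  outside

inside=no margin=324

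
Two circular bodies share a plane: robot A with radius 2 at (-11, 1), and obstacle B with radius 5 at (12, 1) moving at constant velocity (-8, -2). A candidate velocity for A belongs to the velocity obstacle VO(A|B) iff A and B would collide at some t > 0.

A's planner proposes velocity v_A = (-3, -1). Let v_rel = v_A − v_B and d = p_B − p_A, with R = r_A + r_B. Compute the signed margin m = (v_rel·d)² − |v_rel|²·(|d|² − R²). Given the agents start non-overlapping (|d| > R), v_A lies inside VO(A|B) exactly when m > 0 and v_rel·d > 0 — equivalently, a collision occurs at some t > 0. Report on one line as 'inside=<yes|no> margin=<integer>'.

d = (23, 0),  |d|² = 529;  R = 2+5 = 7,  c = 529−7² = 480
v_rel = (5, 1),  |v_rel|² = 26;  v_rel·d = (5)·(23) + (1)·(0) = 115
26·t² − 230·t + 480 = 0  ⇒  m = 115² − 26·480 = 745
m = 745 > 0,  v_rel·d = 115 > 0  ⇒  inside

inside=yes margin=745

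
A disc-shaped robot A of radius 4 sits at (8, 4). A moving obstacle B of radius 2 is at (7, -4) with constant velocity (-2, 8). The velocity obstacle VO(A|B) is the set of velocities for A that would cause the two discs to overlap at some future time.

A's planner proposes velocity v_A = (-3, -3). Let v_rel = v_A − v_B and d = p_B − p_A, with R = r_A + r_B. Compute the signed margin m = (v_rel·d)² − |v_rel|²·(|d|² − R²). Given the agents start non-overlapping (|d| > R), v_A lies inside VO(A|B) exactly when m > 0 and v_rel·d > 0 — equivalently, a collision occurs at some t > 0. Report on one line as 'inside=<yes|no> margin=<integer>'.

d = (-1, -8),  |d|² = 65;  R = 4+2 = 6,  c = 65−6² = 29
v_rel = (-1, -11),  |v_rel|² = 122;  v_rel·d = (-1)·(-1) + (-11)·(-8) = 89
122·t² − 178·t + 29 = 0  ⇒  m = 89² − 122·29 = 4383
m = 4383 > 0,  v_rel·d = 89 > 0  ⇒  inside

inside=yes margin=4383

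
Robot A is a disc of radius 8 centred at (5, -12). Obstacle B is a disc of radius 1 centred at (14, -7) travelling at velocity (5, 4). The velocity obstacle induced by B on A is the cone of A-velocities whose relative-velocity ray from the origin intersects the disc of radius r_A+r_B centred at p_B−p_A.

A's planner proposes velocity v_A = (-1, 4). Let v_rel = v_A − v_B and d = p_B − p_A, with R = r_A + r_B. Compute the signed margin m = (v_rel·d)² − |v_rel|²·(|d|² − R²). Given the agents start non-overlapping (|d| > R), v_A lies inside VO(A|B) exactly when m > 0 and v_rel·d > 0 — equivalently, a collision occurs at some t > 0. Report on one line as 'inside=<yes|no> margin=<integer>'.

d = (9, 5),  |d|² = 106;  R = 8+1 = 9,  c = 106−9² = 25
v_rel = (-6, 0),  |v_rel|² = 36;  v_rel·d = (-6)·(9) + (0)·(5) = -54
36·t² + 108·t + 25 = 0  ⇒  m = (-54)² − 36·25 = 2016
m = 2016 > 0,  v_rel·d = -54 < 0  ⇒  outside

inside=no margin=2016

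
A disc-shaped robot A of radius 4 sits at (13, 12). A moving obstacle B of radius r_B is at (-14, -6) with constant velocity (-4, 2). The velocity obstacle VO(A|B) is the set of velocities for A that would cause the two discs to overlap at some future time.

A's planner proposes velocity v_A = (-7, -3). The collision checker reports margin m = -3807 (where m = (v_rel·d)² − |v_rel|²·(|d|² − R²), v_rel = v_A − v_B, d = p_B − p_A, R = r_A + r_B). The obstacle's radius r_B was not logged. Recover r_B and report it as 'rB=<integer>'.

m = -3807
d = (-27, -18);  v_rel = (-3, -5),  |v_rel|² = 34
v_rel×d = (-3)·(-18) − (-5)·(-27) = -81
since m = R²·34 − (-81)²:  R² = (6561 + -3807) / 34 = 81
R = √81 = 9  ⇒  r_B = 9 − 4 = 5

rB=5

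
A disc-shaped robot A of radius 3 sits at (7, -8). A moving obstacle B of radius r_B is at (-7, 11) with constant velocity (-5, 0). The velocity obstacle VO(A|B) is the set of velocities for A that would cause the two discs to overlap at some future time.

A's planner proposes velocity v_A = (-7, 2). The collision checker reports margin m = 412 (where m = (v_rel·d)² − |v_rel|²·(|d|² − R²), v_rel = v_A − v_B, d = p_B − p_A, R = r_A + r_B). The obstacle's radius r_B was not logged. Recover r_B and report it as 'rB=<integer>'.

m = 412
d = (-14, 19);  v_rel = (-2, 2),  |v_rel|² = 8
v_rel×d = (-2)·(19) − (2)·(-14) = -10
since m = R²·8 − (-10)²:  R² = (100 + 412) / 8 = 64
R = √64 = 8  ⇒  r_B = 8 − 3 = 5

rB=5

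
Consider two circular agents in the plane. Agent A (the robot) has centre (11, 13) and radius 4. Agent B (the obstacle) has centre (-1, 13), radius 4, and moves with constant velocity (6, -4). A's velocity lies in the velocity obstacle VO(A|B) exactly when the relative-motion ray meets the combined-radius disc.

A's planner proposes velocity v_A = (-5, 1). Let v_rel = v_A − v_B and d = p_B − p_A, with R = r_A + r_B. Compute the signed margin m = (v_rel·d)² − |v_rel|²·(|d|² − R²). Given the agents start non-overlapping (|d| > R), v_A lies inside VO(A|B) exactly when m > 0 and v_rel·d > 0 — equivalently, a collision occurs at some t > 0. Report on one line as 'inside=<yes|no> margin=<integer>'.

d = (-12, 0),  |d|² = 144;  R = 4+4 = 8,  c = 144−8² = 80
v_rel = (-11, 5),  |v_rel|² = 146;  v_rel·d = (-11)·(-12) + (5)·(0) = 132
146·t² − 264·t + 80 = 0  ⇒  m = 132² − 146·80 = 5744
m = 5744 > 0,  v_rel·d = 132 > 0  ⇒  inside

inside=yes margin=5744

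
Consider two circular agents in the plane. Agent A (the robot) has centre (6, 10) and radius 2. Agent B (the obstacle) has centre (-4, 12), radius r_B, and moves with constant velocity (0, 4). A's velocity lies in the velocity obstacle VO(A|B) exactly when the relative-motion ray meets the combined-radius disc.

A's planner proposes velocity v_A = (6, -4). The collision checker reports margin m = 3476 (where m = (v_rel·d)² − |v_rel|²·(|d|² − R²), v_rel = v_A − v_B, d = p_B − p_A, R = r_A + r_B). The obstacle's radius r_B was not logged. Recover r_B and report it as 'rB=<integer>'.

m = 3476
d = (-10, 2);  v_rel = (6, -8),  |v_rel|² = 100
v_rel×d = (6)·(2) − (-8)·(-10) = -68
since m = R²·100 − (-68)²:  R² = (4624 + 3476) / 100 = 81
R = √81 = 9  ⇒  r_B = 9 − 2 = 7

rB=7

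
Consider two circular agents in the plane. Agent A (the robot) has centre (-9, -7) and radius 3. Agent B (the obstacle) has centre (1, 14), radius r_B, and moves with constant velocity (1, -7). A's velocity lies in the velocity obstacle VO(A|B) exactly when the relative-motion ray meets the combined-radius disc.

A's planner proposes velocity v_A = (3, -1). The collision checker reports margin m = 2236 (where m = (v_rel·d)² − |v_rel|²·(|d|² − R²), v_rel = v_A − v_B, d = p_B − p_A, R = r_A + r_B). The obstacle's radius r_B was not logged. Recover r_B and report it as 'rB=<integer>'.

m = 2236
d = (10, 21);  v_rel = (2, 6),  |v_rel|² = 40
v_rel×d = (2)·(21) − (6)·(10) = -18
since m = R²·40 − (-18)²:  R² = (324 + 2236) / 40 = 64
R = √64 = 8  ⇒  r_B = 8 − 3 = 5

rB=5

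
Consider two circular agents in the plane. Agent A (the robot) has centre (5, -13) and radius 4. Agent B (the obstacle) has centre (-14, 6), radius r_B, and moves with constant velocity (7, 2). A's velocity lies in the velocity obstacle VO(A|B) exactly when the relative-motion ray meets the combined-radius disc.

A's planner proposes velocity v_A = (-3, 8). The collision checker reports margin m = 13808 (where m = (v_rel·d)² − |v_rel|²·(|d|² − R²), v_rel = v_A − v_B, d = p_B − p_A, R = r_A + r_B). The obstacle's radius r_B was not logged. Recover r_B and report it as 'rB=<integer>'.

m = 13808
d = (-19, 19);  v_rel = (-10, 6),  |v_rel|² = 136
v_rel×d = (-10)·(19) − (6)·(-19) = -76
since m = R²·136 − (-76)²:  R² = (5776 + 13808) / 136 = 144
R = √144 = 12  ⇒  r_B = 12 − 4 = 8

rB=8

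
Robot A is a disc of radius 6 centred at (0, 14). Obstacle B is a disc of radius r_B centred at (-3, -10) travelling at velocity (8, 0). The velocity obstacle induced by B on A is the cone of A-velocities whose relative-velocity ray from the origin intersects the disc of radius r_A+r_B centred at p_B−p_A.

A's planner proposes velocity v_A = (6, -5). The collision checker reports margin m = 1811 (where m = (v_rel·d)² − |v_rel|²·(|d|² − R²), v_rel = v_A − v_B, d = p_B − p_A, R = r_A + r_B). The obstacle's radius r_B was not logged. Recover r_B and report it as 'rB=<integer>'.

m = 1811
d = (-3, -24);  v_rel = (-2, -5),  |v_rel|² = 29
v_rel×d = (-2)·(-24) − (-5)·(-3) = 33
since m = R²·29 − 33²:  R² = (1089 + 1811) / 29 = 100
R = √100 = 10  ⇒  r_B = 10 − 6 = 4

rB=4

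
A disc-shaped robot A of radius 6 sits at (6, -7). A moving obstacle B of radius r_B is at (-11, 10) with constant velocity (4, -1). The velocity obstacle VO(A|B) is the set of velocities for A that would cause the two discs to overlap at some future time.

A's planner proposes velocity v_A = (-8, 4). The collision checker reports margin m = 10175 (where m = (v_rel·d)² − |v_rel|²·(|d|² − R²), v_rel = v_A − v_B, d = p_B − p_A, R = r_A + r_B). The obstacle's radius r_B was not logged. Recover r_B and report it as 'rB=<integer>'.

m = 10175
d = (-17, 17);  v_rel = (-12, 5),  |v_rel|² = 169
v_rel×d = (-12)·(17) − (5)·(-17) = -119
since m = R²·169 − (-119)²:  R² = (14161 + 10175) / 169 = 144
R = √144 = 12  ⇒  r_B = 12 − 6 = 6

rB=6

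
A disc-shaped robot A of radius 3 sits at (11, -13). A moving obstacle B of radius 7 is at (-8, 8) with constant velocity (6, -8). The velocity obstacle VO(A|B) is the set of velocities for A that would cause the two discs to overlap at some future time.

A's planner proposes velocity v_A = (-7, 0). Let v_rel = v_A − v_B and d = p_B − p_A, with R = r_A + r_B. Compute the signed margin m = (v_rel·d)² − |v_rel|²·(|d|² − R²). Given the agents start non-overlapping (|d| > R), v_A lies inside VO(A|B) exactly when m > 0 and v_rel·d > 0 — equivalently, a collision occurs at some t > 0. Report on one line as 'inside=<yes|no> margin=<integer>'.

d = (-19, 21),  |d|² = 802;  R = 3+7 = 10,  c = 802−10² = 702
v_rel = (-13, 8),  |v_rel|² = 233;  v_rel·d = (-13)·(-19) + (8)·(21) = 415
233·t² − 830·t + 702 = 0  ⇒  m = 415² − 233·702 = 8659
m = 8659 > 0,  v_rel·d = 415 > 0  ⇒  inside

inside=yes margin=8659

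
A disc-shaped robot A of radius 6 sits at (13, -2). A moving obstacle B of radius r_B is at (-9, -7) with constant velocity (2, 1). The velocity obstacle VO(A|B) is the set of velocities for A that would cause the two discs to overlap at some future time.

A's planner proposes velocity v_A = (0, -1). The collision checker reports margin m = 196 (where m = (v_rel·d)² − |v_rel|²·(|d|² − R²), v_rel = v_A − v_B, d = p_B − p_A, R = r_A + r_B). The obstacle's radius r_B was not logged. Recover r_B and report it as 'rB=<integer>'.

m = 196
d = (-22, -5);  v_rel = (-2, -2),  |v_rel|² = 8
v_rel×d = (-2)·(-5) − (-2)·(-22) = -34
since m = R²·8 − (-34)²:  R² = (1156 + 196) / 8 = 169
R = √169 = 13  ⇒  r_B = 13 − 6 = 7

rB=7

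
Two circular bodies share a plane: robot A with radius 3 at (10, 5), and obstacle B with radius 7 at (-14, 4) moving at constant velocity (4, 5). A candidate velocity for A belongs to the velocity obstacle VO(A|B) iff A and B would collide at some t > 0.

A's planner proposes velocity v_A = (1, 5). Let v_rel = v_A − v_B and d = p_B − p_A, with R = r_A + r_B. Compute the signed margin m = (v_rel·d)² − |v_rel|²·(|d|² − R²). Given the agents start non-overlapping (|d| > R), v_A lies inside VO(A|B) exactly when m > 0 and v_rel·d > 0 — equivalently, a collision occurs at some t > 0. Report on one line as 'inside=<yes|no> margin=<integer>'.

d = (-24, -1),  |d|² = 577;  R = 3+7 = 10,  c = 577−10² = 477
v_rel = (-3, 0),  |v_rel|² = 9;  v_rel·d = (-3)·(-24) + (0)·(-1) = 72
9·t² − 144·t + 477 = 0  ⇒  m = 72² − 9·477 = 891
m = 891 > 0,  v_rel·d = 72 > 0  ⇒  inside

inside=yes margin=891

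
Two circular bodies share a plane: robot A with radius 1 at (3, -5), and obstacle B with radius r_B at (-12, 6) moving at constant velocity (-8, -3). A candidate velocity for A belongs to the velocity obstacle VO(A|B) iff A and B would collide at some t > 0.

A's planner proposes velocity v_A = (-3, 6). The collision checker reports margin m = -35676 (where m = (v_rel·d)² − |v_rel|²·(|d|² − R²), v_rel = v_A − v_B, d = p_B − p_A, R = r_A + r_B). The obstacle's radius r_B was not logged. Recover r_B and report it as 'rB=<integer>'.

m = -35676
d = (-15, 11);  v_rel = (5, 9),  |v_rel|² = 106
v_rel×d = (5)·(11) − (9)·(-15) = 190
since m = R²·106 − 190²:  R² = (36100 + -35676) / 106 = 4
R = √4 = 2  ⇒  r_B = 2 − 1 = 1

rB=1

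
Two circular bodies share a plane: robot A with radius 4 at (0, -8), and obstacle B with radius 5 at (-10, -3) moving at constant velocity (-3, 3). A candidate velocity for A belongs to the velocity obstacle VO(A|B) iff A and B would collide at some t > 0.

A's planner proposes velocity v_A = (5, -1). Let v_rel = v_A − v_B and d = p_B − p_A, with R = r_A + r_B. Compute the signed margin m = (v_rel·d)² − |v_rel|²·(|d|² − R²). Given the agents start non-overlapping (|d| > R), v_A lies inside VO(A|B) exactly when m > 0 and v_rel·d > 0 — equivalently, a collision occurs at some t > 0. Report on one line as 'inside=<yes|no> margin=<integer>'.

d = (-10, 5),  |d|² = 125;  R = 4+5 = 9,  c = 125−9² = 44
v_rel = (8, -4),  |v_rel|² = 80;  v_rel·d = (8)·(-10) + (-4)·(5) = -100
80·t² + 200·t + 44 = 0  ⇒  m = (-100)² − 80·44 = 6480
m = 6480 > 0,  v_rel·d = -100 < 0  ⇒  outside

inside=no margin=6480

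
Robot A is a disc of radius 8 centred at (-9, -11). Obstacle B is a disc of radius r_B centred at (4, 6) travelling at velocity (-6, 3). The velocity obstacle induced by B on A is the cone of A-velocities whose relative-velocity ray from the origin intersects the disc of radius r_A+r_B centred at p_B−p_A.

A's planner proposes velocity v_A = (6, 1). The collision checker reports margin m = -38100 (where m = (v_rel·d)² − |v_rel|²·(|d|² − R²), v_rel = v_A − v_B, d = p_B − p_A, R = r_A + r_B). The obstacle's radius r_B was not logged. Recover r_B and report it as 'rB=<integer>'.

m = -38100
d = (13, 17);  v_rel = (12, -2),  |v_rel|² = 148
v_rel×d = (12)·(17) − (-2)·(13) = 230
since m = R²·148 − 230²:  R² = (52900 + -38100) / 148 = 100
R = √100 = 10  ⇒  r_B = 10 − 8 = 2

rB=2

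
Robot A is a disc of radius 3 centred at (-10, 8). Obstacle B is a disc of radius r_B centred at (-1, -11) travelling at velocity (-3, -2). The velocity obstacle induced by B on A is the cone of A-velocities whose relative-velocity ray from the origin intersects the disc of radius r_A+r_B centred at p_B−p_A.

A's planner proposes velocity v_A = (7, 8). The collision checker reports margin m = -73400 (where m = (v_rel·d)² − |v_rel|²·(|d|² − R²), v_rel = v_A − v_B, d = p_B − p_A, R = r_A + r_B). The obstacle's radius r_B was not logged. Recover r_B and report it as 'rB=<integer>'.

m = -73400
d = (9, -19);  v_rel = (10, 10),  |v_rel|² = 200
v_rel×d = (10)·(-19) − (10)·(9) = -280
since m = R²·200 − (-280)²:  R² = (78400 + -73400) / 200 = 25
R = √25 = 5  ⇒  r_B = 5 − 3 = 2

rB=2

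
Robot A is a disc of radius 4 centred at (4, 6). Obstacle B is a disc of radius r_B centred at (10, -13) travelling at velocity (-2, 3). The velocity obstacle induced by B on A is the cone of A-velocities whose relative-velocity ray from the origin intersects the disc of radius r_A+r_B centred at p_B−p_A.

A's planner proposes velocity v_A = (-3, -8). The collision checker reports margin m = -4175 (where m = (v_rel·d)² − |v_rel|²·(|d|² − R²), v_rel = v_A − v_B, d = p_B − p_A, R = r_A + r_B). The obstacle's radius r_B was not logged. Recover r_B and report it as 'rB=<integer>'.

m = -4175
d = (6, -19);  v_rel = (-1, -11),  |v_rel|² = 122
v_rel×d = (-1)·(-19) − (-11)·(6) = 85
since m = R²·122 − 85²:  R² = (7225 + -4175) / 122 = 25
R = √25 = 5  ⇒  r_B = 5 − 4 = 1

rB=1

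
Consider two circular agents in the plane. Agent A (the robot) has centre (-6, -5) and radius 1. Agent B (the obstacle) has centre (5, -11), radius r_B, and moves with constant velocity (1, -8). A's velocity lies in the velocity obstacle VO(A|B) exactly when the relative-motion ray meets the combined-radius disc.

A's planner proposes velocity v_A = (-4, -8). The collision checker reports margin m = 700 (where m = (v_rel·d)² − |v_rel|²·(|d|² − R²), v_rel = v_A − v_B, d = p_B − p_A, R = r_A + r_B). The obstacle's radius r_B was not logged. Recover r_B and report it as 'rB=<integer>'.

m = 700
d = (11, -6);  v_rel = (-5, 0),  |v_rel|² = 25
v_rel×d = (-5)·(-6) − (0)·(11) = 30
since m = R²·25 − 30²:  R² = (900 + 700) / 25 = 64
R = √64 = 8  ⇒  r_B = 8 − 1 = 7

rB=7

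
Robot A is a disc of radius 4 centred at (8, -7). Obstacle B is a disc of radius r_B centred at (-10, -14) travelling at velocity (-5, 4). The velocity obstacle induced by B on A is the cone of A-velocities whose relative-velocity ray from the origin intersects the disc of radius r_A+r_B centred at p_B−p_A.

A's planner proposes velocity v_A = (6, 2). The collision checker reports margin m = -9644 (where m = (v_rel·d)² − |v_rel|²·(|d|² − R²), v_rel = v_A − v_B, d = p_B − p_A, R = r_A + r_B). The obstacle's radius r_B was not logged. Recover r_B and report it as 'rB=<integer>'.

m = -9644
d = (-18, -7);  v_rel = (11, -2),  |v_rel|² = 125
v_rel×d = (11)·(-7) − (-2)·(-18) = -113
since m = R²·125 − (-113)²:  R² = (12769 + -9644) / 125 = 25
R = √25 = 5  ⇒  r_B = 5 − 4 = 1

rB=1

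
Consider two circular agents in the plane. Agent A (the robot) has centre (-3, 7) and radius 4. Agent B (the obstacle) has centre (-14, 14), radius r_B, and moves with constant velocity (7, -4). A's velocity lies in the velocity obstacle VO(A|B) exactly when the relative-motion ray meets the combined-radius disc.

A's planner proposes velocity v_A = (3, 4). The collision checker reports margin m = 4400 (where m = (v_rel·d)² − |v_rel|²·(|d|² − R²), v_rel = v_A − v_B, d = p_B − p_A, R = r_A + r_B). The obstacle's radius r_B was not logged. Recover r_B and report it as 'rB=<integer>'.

m = 4400
d = (-11, 7);  v_rel = (-4, 8),  |v_rel|² = 80
v_rel×d = (-4)·(7) − (8)·(-11) = 60
since m = R²·80 − 60²:  R² = (3600 + 4400) / 80 = 100
R = √100 = 10  ⇒  r_B = 10 − 4 = 6

rB=6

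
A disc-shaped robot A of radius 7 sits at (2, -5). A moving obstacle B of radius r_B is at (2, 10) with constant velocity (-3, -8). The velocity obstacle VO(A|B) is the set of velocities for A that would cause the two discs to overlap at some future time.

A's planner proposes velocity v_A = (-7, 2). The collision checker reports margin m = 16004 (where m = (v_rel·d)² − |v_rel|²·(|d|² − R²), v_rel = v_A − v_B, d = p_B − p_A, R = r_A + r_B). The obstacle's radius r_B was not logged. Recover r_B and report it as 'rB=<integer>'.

m = 16004
d = (0, 15);  v_rel = (-4, 10),  |v_rel|² = 116
v_rel×d = (-4)·(15) − (10)·(0) = -60
since m = R²·116 − (-60)²:  R² = (3600 + 16004) / 116 = 169
R = √169 = 13  ⇒  r_B = 13 − 7 = 6

rB=6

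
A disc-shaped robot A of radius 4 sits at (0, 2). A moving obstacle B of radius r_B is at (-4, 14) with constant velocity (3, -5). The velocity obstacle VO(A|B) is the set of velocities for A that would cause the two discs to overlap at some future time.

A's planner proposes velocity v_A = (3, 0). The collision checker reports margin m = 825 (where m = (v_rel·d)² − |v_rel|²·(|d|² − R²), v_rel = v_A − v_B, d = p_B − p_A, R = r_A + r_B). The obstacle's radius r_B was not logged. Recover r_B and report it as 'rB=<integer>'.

m = 825
d = (-4, 12);  v_rel = (0, 5),  |v_rel|² = 25
v_rel×d = (0)·(12) − (5)·(-4) = 20
since m = R²·25 − 20²:  R² = (400 + 825) / 25 = 49
R = √49 = 7  ⇒  r_B = 7 − 4 = 3

rB=3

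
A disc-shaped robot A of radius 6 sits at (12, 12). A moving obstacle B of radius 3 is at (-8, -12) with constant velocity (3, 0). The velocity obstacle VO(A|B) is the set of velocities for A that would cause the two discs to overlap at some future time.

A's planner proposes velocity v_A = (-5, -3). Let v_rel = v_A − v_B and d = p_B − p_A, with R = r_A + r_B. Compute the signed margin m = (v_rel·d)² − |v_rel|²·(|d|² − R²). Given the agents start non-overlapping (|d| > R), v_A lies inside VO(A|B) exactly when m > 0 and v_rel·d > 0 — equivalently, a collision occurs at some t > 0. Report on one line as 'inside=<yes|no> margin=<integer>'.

d = (-20, -24),  |d|² = 976;  R = 6+3 = 9,  c = 976−9² = 895
v_rel = (-8, -3),  |v_rel|² = 73;  v_rel·d = (-8)·(-20) + (-3)·(-24) = 232
73·t² − 464·t + 895 = 0  ⇒  m = 232² − 73·895 = -11511
m = -11511 < 0,  v_rel·d = 232 > 0  ⇒  outside

inside=no margin=-11511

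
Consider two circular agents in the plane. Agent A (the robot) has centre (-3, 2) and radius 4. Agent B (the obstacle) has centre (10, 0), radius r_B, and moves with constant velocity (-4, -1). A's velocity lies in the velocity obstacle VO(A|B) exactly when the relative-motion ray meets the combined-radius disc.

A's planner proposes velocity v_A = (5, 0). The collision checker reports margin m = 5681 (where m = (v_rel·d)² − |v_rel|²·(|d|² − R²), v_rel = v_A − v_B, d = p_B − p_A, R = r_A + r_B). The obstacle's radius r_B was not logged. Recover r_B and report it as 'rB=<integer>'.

m = 5681
d = (13, -2);  v_rel = (9, 1),  |v_rel|² = 82
v_rel×d = (9)·(-2) − (1)·(13) = -31
since m = R²·82 − (-31)²:  R² = (961 + 5681) / 82 = 81
R = √81 = 9  ⇒  r_B = 9 − 4 = 5

rB=5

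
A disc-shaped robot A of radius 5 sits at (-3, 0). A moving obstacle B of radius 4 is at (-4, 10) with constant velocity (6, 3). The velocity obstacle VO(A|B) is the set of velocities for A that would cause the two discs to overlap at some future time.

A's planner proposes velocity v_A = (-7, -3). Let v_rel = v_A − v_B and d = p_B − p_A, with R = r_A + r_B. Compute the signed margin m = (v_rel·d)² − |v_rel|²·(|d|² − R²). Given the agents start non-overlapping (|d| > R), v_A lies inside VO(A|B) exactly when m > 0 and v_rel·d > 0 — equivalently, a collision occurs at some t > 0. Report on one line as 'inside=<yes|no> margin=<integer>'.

d = (-1, 10),  |d|² = 101;  R = 5+4 = 9,  c = 101−9² = 20
v_rel = (-13, -6),  |v_rel|² = 205;  v_rel·d = (-13)·(-1) + (-6)·(10) = -47
205·t² + 94·t + 20 = 0  ⇒  m = (-47)² − 205·20 = -1891
m = -1891 < 0,  v_rel·d = -47 < 0  ⇒  outside

inside=no margin=-1891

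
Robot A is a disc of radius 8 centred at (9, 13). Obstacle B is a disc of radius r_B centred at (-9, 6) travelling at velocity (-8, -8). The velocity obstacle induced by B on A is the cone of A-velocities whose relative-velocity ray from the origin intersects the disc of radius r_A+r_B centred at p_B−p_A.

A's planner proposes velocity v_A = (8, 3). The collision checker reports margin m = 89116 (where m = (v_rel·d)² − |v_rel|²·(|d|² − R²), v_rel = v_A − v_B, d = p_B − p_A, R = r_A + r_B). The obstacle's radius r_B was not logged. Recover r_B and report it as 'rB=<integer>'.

m = 89116
d = (-18, -7);  v_rel = (16, 11),  |v_rel|² = 377
v_rel×d = (16)·(-7) − (11)·(-18) = 86
since m = R²·377 − 86²:  R² = (7396 + 89116) / 377 = 256
R = √256 = 16  ⇒  r_B = 16 − 8 = 8

rB=8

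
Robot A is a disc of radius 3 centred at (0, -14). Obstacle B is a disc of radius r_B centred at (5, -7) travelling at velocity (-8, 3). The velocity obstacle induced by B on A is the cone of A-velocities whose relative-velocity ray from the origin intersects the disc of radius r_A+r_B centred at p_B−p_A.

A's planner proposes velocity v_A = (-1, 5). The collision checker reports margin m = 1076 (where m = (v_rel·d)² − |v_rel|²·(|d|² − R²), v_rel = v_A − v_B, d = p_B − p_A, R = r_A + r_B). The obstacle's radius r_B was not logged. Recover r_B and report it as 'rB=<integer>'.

m = 1076
d = (5, 7);  v_rel = (7, 2),  |v_rel|² = 53
v_rel×d = (7)·(7) − (2)·(5) = 39
since m = R²·53 − 39²:  R² = (1521 + 1076) / 53 = 49
R = √49 = 7  ⇒  r_B = 7 − 3 = 4

rB=4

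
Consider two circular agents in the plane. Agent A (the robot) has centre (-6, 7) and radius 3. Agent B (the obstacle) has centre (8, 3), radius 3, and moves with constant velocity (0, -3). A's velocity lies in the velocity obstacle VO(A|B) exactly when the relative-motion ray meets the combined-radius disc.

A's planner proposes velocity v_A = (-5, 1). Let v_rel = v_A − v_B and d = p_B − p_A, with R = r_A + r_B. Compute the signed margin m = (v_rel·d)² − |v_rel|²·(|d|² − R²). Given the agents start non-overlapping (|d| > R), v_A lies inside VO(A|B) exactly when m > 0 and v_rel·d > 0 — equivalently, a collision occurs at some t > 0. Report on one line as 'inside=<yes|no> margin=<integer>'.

d = (14, -4),  |d|² = 212;  R = 3+3 = 6,  c = 212−6² = 176
v_rel = (-5, 4),  |v_rel|² = 41;  v_rel·d = (-5)·(14) + (4)·(-4) = -86
41·t² + 172·t + 176 = 0  ⇒  m = (-86)² − 41·176 = 180
m = 180 > 0,  v_rel·d = -86 < 0  ⇒  outside

inside=no margin=180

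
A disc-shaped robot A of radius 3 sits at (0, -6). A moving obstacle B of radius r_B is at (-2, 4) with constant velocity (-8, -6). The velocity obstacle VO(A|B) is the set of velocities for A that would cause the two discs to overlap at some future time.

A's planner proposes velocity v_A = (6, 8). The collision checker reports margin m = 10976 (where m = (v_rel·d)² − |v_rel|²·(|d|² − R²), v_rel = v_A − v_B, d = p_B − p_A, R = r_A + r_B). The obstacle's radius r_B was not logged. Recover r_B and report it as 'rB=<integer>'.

m = 10976
d = (-2, 10);  v_rel = (14, 14),  |v_rel|² = 392
v_rel×d = (14)·(10) − (14)·(-2) = 168
since m = R²·392 − 168²:  R² = (28224 + 10976) / 392 = 100
R = √100 = 10  ⇒  r_B = 10 − 3 = 7

rB=7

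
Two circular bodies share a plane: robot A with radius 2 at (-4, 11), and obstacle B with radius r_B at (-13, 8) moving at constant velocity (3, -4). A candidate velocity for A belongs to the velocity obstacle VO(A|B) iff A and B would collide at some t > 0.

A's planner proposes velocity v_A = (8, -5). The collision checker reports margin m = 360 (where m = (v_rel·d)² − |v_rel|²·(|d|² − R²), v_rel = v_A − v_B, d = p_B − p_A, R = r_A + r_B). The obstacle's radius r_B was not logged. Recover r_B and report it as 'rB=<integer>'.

m = 360
d = (-9, -3);  v_rel = (5, -1),  |v_rel|² = 26
v_rel×d = (5)·(-3) − (-1)·(-9) = -24
since m = R²·26 − (-24)²:  R² = (576 + 360) / 26 = 36
R = √36 = 6  ⇒  r_B = 6 − 2 = 4

rB=4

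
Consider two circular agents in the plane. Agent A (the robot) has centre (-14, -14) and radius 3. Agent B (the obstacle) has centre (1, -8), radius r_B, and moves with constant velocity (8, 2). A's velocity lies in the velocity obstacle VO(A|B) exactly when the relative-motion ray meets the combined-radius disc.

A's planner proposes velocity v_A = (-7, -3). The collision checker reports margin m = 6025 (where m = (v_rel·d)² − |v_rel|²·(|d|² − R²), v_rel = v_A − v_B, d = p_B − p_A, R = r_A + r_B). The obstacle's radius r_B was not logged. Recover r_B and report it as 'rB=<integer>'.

m = 6025
d = (15, 6);  v_rel = (-15, -5),  |v_rel|² = 250
v_rel×d = (-15)·(6) − (-5)·(15) = -15
since m = R²·250 − (-15)²:  R² = (225 + 6025) / 250 = 25
R = √25 = 5  ⇒  r_B = 5 − 3 = 2

rB=2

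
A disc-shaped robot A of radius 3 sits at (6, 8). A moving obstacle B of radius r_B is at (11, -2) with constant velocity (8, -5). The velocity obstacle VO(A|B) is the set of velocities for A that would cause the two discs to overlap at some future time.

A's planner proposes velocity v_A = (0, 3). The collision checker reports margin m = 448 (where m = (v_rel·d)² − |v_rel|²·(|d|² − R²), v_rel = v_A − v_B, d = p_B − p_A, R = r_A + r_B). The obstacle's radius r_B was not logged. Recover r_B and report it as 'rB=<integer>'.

m = 448
d = (5, -10);  v_rel = (-8, 8),  |v_rel|² = 128
v_rel×d = (-8)·(-10) − (8)·(5) = 40
since m = R²·128 − 40²:  R² = (1600 + 448) / 128 = 16
R = √16 = 4  ⇒  r_B = 4 − 3 = 1

rB=1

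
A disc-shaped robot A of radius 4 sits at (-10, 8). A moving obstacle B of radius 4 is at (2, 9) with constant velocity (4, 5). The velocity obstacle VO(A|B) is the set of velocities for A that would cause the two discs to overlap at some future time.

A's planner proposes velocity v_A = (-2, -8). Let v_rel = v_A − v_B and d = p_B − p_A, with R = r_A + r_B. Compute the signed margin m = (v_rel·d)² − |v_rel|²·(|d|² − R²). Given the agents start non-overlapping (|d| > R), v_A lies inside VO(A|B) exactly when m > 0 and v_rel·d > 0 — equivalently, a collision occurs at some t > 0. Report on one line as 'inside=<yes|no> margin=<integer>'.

d = (12, 1),  |d|² = 145;  R = 4+4 = 8,  c = 145−8² = 81
v_rel = (-6, -13),  |v_rel|² = 205;  v_rel·d = (-6)·(12) + (-13)·(1) = -85
205·t² + 170·t + 81 = 0  ⇒  m = (-85)² − 205·81 = -9380
m = -9380 < 0,  v_rel·d = -85 < 0  ⇒  outside

inside=no margin=-9380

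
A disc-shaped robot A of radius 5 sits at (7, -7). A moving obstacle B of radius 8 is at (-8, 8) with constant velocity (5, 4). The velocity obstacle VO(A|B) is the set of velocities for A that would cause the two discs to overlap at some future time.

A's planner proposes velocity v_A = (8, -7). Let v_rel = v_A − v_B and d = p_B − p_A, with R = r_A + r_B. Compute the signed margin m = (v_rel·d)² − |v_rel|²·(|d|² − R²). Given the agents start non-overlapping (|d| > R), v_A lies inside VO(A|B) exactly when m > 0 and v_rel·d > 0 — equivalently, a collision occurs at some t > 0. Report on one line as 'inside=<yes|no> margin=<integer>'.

d = (-15, 15),  |d|² = 450;  R = 5+8 = 13,  c = 450−13² = 281
v_rel = (3, -11),  |v_rel|² = 130;  v_rel·d = (3)·(-15) + (-11)·(15) = -210
130·t² + 420·t + 281 = 0  ⇒  m = (-210)² − 130·281 = 7570
m = 7570 > 0,  v_rel·d = -210 < 0  ⇒  outside

inside=no margin=7570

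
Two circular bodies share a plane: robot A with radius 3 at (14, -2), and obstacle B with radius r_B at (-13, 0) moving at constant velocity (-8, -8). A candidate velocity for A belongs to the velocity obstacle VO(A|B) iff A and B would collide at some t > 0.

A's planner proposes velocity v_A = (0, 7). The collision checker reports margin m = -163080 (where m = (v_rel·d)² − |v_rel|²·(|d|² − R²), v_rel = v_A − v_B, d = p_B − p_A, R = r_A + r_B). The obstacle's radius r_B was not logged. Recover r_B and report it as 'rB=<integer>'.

m = -163080
d = (-27, 2);  v_rel = (8, 15),  |v_rel|² = 289
v_rel×d = (8)·(2) − (15)·(-27) = 421
since m = R²·289 − 421²:  R² = (177241 + -163080) / 289 = 49
R = √49 = 7  ⇒  r_B = 7 − 3 = 4

rB=4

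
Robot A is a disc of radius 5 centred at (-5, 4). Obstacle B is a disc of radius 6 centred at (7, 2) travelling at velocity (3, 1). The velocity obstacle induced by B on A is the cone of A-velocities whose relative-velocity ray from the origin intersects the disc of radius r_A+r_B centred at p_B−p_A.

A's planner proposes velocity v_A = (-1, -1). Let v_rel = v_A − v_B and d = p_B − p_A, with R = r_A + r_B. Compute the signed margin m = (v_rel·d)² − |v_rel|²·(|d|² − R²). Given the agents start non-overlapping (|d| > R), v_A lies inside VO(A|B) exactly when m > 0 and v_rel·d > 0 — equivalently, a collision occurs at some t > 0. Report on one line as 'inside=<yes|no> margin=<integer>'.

d = (12, -2),  |d|² = 148;  R = 5+6 = 11,  c = 148−11² = 27
v_rel = (-4, -2),  |v_rel|² = 20;  v_rel·d = (-4)·(12) + (-2)·(-2) = -44
20·t² + 88·t + 27 = 0  ⇒  m = (-44)² − 20·27 = 1396
m = 1396 > 0,  v_rel·d = -44 < 0  ⇒  outside

inside=no margin=1396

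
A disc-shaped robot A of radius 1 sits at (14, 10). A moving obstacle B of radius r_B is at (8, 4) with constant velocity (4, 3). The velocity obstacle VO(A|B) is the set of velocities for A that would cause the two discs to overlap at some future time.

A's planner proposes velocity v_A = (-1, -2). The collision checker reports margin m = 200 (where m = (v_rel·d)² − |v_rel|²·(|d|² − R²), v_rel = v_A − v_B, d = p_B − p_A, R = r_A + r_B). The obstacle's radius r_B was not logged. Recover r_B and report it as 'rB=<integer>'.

m = 200
d = (-6, -6);  v_rel = (-5, -5),  |v_rel|² = 50
v_rel×d = (-5)·(-6) − (-5)·(-6) = 0
since m = R²·50 − 0²:  R² = (0 + 200) / 50 = 4
R = √4 = 2  ⇒  r_B = 2 − 1 = 1

rB=1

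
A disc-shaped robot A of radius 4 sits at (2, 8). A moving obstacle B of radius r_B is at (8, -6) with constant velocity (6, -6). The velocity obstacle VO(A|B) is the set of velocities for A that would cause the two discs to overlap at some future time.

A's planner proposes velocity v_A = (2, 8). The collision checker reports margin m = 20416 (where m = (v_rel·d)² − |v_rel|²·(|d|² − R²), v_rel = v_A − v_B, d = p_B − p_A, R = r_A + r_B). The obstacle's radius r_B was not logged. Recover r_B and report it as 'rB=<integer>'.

m = 20416
d = (6, -14);  v_rel = (-4, 14),  |v_rel|² = 212
v_rel×d = (-4)·(-14) − (14)·(6) = -28
since m = R²·212 − (-28)²:  R² = (784 + 20416) / 212 = 100
R = √100 = 10  ⇒  r_B = 10 − 4 = 6

rB=6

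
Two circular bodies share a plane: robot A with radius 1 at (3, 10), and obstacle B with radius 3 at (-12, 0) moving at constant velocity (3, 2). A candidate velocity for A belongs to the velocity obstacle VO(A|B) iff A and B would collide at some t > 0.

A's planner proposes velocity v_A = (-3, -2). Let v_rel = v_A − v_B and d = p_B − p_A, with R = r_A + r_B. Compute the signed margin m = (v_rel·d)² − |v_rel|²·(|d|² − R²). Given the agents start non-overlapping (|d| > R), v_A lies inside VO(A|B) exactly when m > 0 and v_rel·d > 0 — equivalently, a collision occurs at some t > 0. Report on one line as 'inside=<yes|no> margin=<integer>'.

d = (-15, -10),  |d|² = 325;  R = 1+3 = 4,  c = 325−4² = 309
v_rel = (-6, -4),  |v_rel|² = 52;  v_rel·d = (-6)·(-15) + (-4)·(-10) = 130
52·t² − 260·t + 309 = 0  ⇒  m = 130² − 52·309 = 832
m = 832 > 0,  v_rel·d = 130 > 0  ⇒  inside

inside=yes margin=832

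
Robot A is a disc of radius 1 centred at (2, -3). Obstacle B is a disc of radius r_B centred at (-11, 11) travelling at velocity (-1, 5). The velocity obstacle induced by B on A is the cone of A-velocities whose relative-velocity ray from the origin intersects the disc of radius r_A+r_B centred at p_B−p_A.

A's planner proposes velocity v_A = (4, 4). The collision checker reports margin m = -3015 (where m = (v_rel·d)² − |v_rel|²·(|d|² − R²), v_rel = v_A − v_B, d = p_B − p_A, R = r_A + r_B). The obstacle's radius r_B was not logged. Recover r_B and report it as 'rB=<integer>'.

m = -3015
d = (-13, 14);  v_rel = (5, -1),  |v_rel|² = 26
v_rel×d = (5)·(14) − (-1)·(-13) = 57
since m = R²·26 − 57²:  R² = (3249 + -3015) / 26 = 9
R = √9 = 3  ⇒  r_B = 3 − 1 = 2

rB=2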